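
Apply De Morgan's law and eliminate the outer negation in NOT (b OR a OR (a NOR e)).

NOT b AND NOT a AND NOT (a NOR e)
De Morgan's: NOT(OR of terms) = AND of negations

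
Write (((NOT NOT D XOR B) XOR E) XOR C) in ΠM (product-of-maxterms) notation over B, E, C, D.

ΠM(0, 3, 5, 6, 9, 10, 12, 15) = (B OR E OR C OR D) AND (B OR E OR NOT C OR NOT D) AND (B OR NOT E OR C OR NOT D) AND (B OR NOT E OR NOT C OR D) AND (NOT B OR E OR C OR NOT D) AND (NOT B OR E OR NOT C OR D) AND (NOT B OR NOT E OR C OR D) AND (NOT B OR NOT E OR NOT C OR NOT D)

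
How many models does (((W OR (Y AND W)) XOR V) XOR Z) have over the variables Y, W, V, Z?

Satisfying assignments: (0,0,0,1), (0,0,1,0), (0,1,0,0), (0,1,1,1), (1,0,0,1), (1,0,1,0), (1,1,0,0), (1,1,1,1)
Count: 8 out of 16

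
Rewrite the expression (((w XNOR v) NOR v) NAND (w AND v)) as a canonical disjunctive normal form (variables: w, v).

(NOT w AND NOT v) OR (NOT w AND v) OR (w AND NOT v) OR (w AND v)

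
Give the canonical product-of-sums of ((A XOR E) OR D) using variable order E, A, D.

ΠM(0, 6) = (E OR A OR D) AND (NOT E OR NOT A OR D)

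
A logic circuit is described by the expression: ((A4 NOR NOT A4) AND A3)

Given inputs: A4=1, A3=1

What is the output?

Substituting: ((1 NOR NOT 1) AND 1)
= 0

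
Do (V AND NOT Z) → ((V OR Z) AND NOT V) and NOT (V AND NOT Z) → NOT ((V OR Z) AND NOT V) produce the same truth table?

No, Inverse is not equivalent to original (counterexample: Z=0, V=1, Y=0)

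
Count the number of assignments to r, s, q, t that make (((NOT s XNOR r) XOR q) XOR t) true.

Satisfying assignments: (0,0,0,1), (0,0,1,0), (0,1,0,0), (0,1,1,1), (1,0,0,0), (1,0,1,1), (1,1,0,1), (1,1,1,0)
Count: 8 out of 16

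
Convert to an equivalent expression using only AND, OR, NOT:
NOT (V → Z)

V AND NOT Z
(Negated implication: NOT(A → B) = A AND NOT B)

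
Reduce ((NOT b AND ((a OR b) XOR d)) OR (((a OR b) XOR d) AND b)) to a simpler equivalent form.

By distribution ((E AND v) OR (E AND NOT v) = E):
= ((a OR b) XOR d)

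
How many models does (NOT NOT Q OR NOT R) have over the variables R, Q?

Satisfying assignments: (0,0), (0,1), (1,1)
Count: 3 out of 4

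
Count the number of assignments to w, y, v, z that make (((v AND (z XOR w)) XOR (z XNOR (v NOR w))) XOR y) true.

Satisfying assignments: (0,0,0,1), (0,0,1,0), (0,0,1,1), (0,1,0,0), (1,0,0,0), (1,1,0,1), (1,1,1,0), (1,1,1,1)
Count: 8 out of 16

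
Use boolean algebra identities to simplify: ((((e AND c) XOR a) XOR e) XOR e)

By XOR self-cancellation ((E XOR v) XOR v = E):
= ((e AND c) XOR a)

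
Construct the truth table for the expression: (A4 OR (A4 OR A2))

A2 | A4 | Output
----------------
0 | 0 | 0
0 | 1 | 1
1 | 0 | 1
1 | 1 | 1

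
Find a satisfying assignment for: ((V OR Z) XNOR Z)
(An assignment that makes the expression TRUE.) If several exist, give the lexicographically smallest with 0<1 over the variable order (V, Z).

V=0, Z=0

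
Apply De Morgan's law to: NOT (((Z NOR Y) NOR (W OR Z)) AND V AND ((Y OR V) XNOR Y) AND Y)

NOT ((Z NOR Y) NOR (W OR Z)) OR NOT V OR NOT ((Y OR V) XNOR Y) OR NOT Y
De Morgan's: NOT(AND of terms) = OR of negations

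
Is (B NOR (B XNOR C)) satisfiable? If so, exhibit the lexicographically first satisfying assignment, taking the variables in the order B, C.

B=0, C=1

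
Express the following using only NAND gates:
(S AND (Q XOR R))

((S NAND ((Q NAND (Q NAND R)) NAND (R NAND (Q NAND R)))) NAND (S NAND ((Q NAND (Q NAND R)) NAND (R NAND (Q NAND R)))))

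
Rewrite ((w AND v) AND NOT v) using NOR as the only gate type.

((((w NOR w) NOR (v NOR v)) NOR ((w NOR w) NOR (v NOR v))) NOR ((v NOR v) NOR (v NOR v)))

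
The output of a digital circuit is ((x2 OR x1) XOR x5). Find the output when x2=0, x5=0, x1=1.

Substituting: ((0 OR 1) XOR 0)
= 1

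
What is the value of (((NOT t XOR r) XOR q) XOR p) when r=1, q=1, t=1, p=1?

Substituting: (((NOT 1 XOR 1) XOR 1) XOR 1)
= 1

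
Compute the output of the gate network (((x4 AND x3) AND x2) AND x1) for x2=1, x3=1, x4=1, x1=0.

Substituting: (((1 AND 1) AND 1) AND 0)
= 0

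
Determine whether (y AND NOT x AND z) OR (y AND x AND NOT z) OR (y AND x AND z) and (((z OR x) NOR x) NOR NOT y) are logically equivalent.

Yes, they are equivalent — the two output columns agree on all 8 assignments:
y | x | z | Expression 1 | Expression 2
---------------------------------------
0 | 0 | 0 | 0 | 0
0 | 0 | 1 | 0 | 0
0 | 1 | 0 | 0 | 0
0 | 1 | 1 | 0 | 0
1 | 0 | 0 | 0 | 0
1 | 0 | 1 | 1 | 1
1 | 1 | 0 | 1 | 1
1 | 1 | 1 | 1 | 1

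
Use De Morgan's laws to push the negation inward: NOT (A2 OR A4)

NOT A2 AND NOT A4
De Morgan's: NOT(OR of terms) = AND of negations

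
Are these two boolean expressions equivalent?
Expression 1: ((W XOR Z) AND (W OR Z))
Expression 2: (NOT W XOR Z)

No. Counterexample: with Z=0, W=0, Expression 1 = 0 but Expression 2 = 1.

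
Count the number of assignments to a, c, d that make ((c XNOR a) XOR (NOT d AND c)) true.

Satisfying assignments: (0,0,0), (0,0,1), (0,1,0), (1,1,1)
Count: 4 out of 8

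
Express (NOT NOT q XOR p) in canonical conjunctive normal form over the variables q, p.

(q OR p) AND (NOT q OR NOT p)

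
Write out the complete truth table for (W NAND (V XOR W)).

V | W | Output
--------------
0 | 0 | 1
0 | 1 | 0
1 | 0 | 1
1 | 1 | 1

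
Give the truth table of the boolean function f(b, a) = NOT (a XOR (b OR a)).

b | a | Output
--------------
0 | 0 | 1
0 | 1 | 1
1 | 0 | 0
1 | 1 | 1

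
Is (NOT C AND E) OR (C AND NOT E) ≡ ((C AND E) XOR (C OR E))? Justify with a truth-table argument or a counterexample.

Yes, they are equivalent — the two output columns agree on all 4 assignments:
C | E | Expression 1 | Expression 2
-----------------------------------
0 | 0 | 0 | 0
0 | 1 | 1 | 1
1 | 0 | 1 | 1
1 | 1 | 0 | 0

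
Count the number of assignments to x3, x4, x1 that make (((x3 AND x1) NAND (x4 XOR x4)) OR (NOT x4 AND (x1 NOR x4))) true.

Satisfying assignments: (0,0,0), (0,0,1), (0,1,0), (0,1,1), (1,0,0), (1,0,1), (1,1,0), (1,1,1)
Count: 8 out of 8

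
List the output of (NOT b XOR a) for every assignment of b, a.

b | a | Output
--------------
0 | 0 | 1
0 | 1 | 0
1 | 0 | 0
1 | 1 | 1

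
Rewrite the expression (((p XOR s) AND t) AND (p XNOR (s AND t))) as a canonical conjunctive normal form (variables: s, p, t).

(s OR p OR t) AND (s OR p OR NOT t) AND (s OR NOT p OR t) AND (s OR NOT p OR NOT t) AND (NOT s OR p OR t) AND (NOT s OR p OR NOT t) AND (NOT s OR NOT p OR t) AND (NOT s OR NOT p OR NOT t)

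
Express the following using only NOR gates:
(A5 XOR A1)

((((A5 NOR A1) NOR (A5 NOR A1)) NOR ((A5 NOR A1) NOR (A5 NOR A1))) NOR ((((A5 NOR A5) NOR (A1 NOR A1)) NOR ((A5 NOR A5) NOR (A1 NOR A1))) NOR (((A5 NOR A5) NOR (A1 NOR A1)) NOR ((A5 NOR A5) NOR (A1 NOR A1)))))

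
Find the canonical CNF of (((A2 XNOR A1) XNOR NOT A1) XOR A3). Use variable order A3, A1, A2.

(A3 OR A1 OR NOT A2) AND (A3 OR NOT A1 OR NOT A2) AND (NOT A3 OR A1 OR A2) AND (NOT A3 OR NOT A1 OR A2)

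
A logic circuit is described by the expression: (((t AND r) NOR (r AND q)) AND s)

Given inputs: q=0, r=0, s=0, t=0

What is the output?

Substituting: (((0 AND 0) NOR (0 AND 0)) AND 0)
= 0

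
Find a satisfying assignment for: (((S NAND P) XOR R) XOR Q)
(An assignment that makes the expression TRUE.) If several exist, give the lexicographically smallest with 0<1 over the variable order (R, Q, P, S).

R=0, Q=0, P=0, S=0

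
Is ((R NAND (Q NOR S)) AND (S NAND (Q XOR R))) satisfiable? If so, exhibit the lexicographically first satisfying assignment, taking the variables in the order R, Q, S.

R=0, Q=0, S=0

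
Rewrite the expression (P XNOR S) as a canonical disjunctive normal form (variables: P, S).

(NOT P AND NOT S) OR (P AND S)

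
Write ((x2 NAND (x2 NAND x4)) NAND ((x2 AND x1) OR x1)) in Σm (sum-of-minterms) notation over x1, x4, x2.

Σm(0, 1, 2, 3, 5) = (NOT x1 AND NOT x4 AND NOT x2) OR (NOT x1 AND NOT x4 AND x2) OR (NOT x1 AND x4 AND NOT x2) OR (NOT x1 AND x4 AND x2) OR (x1 AND NOT x4 AND x2)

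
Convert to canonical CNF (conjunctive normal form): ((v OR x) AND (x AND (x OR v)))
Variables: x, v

(x OR v) AND (x OR NOT v)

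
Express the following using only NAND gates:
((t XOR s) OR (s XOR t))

((((t NAND (t NAND s)) NAND (s NAND (t NAND s))) NAND ((t NAND (t NAND s)) NAND (s NAND (t NAND s)))) NAND (((s NAND (s NAND t)) NAND (t NAND (s NAND t))) NAND ((s NAND (s NAND t)) NAND (t NAND (s NAND t)))))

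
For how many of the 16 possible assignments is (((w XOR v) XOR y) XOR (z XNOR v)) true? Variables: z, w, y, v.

Satisfying assignments: (0,0,0,0), (0,0,0,1), (0,1,1,0), (0,1,1,1), (1,0,1,0), (1,0,1,1), (1,1,0,0), (1,1,0,1)
Count: 8 out of 16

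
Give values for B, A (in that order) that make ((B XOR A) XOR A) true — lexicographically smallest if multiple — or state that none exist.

B=1, A=0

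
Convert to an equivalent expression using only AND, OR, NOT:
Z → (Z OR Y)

NOT Z OR (Z OR Y)
(Implication elimination: A → B = NOT A OR B)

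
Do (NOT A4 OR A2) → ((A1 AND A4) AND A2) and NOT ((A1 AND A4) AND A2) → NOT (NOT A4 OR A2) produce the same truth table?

Yes, Contrapositive is always equivalent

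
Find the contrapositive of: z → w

Contrapositive: NOT w → NOT z
Note: A statement and its contrapositive are logically equivalent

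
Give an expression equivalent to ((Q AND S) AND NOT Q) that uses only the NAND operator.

((((Q NAND S) NAND (Q NAND S)) NAND (Q NAND Q)) NAND (((Q NAND S) NAND (Q NAND S)) NAND (Q NAND Q)))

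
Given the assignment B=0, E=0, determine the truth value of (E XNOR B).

Substituting: (0 XNOR 0)
= 1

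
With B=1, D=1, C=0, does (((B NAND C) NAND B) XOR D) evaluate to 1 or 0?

Substituting: (((1 NAND 0) NAND 1) XOR 1)
= 1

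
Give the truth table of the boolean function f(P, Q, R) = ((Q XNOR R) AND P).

P | Q | R | Output
------------------
0 | 0 | 0 | 0
0 | 0 | 1 | 0
0 | 1 | 0 | 0
0 | 1 | 1 | 0
1 | 0 | 0 | 1
1 | 0 | 1 | 0
1 | 1 | 0 | 0
1 | 1 | 1 | 1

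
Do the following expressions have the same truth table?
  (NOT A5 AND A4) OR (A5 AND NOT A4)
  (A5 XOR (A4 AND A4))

Yes, they are equivalent — the two output columns agree on all 4 assignments:
A5 | A4 | Expression 1 | Expression 2
-------------------------------------
0 | 0 | 0 | 0
0 | 1 | 1 | 1
1 | 0 | 1 | 1
1 | 1 | 0 | 0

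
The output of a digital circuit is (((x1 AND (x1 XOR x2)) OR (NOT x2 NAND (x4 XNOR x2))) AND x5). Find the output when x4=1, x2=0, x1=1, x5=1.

Substituting: (((1 AND (1 XOR 0)) OR (NOT 0 NAND (1 XNOR 0))) AND 1)
= 1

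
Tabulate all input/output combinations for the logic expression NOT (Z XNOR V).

Z | V | Output
--------------
0 | 0 | 0
0 | 1 | 1
1 | 0 | 1
1 | 1 | 0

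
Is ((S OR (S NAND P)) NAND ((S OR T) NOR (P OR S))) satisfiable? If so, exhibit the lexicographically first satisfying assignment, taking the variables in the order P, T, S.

P=0, T=0, S=1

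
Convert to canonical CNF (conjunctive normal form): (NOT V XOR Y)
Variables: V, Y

(V OR NOT Y) AND (NOT V OR Y)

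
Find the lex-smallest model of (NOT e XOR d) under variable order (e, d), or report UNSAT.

e=0, d=0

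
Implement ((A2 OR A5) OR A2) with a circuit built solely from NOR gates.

((((A2 NOR A5) NOR (A2 NOR A5)) NOR A2) NOR (((A2 NOR A5) NOR (A2 NOR A5)) NOR A2))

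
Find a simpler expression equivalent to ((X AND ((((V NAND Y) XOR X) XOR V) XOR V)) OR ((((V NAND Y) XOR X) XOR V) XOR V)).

By absorption (E OR (E AND v) = E) then XOR self-cancellation ((E XOR v) XOR v = E):
= ((V NAND Y) XOR X)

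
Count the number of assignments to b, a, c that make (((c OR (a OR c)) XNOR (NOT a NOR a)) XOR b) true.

Satisfying assignments: (0,0,0), (1,0,1), (1,1,0), (1,1,1)
Count: 4 out of 8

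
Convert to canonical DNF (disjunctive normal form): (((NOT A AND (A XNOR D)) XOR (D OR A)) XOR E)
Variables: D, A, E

(NOT D AND NOT A AND NOT E) OR (NOT D AND A AND NOT E) OR (D AND NOT A AND NOT E) OR (D AND A AND NOT E)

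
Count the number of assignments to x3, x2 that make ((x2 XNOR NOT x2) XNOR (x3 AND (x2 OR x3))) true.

Satisfying assignments: (0,0), (0,1)
Count: 2 out of 4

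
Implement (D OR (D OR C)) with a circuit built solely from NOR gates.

((D NOR ((D NOR C) NOR (D NOR C))) NOR (D NOR ((D NOR C) NOR (D NOR C))))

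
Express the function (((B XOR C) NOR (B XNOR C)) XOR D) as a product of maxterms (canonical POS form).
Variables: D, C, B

ΠM(0, 1, 2, 3) = (D OR C OR B) AND (D OR C OR NOT B) AND (D OR NOT C OR B) AND (D OR NOT C OR NOT B)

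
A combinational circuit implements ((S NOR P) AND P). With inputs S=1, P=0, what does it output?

Substituting: ((1 NOR 0) AND 0)
= 0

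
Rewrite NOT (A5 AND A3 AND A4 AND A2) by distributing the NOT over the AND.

NOT A5 OR NOT A3 OR NOT A4 OR NOT A2
De Morgan's: NOT(AND of terms) = OR of negations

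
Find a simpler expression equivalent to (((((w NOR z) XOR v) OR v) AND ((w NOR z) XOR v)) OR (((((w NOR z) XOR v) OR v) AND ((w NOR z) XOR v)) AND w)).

By absorption (E OR (E AND v) = E) then absorption (E AND (E OR v) = E):
= ((w NOR z) XOR v)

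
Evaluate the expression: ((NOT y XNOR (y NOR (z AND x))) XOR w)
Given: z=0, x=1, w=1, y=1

Substituting: ((NOT 1 XNOR (1 NOR (0 AND 1))) XOR 1)
= 0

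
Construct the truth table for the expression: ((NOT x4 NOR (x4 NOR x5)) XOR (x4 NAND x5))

x4 | x5 | Output
----------------
0 | 0 | 1
0 | 1 | 1
1 | 0 | 0
1 | 1 | 1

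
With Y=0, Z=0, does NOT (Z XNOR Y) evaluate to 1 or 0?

Substituting: NOT (0 XNOR 0)
= 0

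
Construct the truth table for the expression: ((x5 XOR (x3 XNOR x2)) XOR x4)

x2 | x3 | x5 | x4 | Output
--------------------------
0 | 0 | 0 | 0 | 1
0 | 0 | 0 | 1 | 0
0 | 0 | 1 | 0 | 0
0 | 0 | 1 | 1 | 1
0 | 1 | 0 | 0 | 0
0 | 1 | 0 | 1 | 1
0 | 1 | 1 | 0 | 1
0 | 1 | 1 | 1 | 0
1 | 0 | 0 | 0 | 0
1 | 0 | 0 | 1 | 1
1 | 0 | 1 | 0 | 1
1 | 0 | 1 | 1 | 0
1 | 1 | 0 | 0 | 1
1 | 1 | 0 | 1 | 0
1 | 1 | 1 | 0 | 0
1 | 1 | 1 | 1 | 1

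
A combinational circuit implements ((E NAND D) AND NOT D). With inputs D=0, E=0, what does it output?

Substituting: ((0 NAND 0) AND NOT 0)
= 1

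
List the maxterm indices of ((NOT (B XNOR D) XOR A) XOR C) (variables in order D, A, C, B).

ΠM(0, 3, 5, 6, 9, 10, 12, 15) = (D OR A OR C OR B) AND (D OR A OR NOT C OR NOT B) AND (D OR NOT A OR C OR NOT B) AND (D OR NOT A OR NOT C OR B) AND (NOT D OR A OR C OR NOT B) AND (NOT D OR A OR NOT C OR B) AND (NOT D OR NOT A OR C OR B) AND (NOT D OR NOT A OR NOT C OR NOT B)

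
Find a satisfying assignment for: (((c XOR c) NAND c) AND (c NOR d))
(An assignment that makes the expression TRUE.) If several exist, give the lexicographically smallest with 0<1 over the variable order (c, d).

c=0, d=0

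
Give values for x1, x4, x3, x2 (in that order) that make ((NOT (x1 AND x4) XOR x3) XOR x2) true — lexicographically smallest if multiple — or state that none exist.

x1=0, x4=0, x3=0, x2=0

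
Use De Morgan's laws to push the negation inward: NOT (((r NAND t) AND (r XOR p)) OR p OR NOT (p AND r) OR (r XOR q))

NOT ((r NAND t) AND (r XOR p)) AND NOT p AND (p AND r) AND NOT (r XOR q)
De Morgan's: NOT(OR of terms) = AND of negations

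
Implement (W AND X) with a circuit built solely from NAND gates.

((W NAND X) NAND (W NAND X))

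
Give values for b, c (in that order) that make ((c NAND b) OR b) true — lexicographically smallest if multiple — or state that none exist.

b=0, c=0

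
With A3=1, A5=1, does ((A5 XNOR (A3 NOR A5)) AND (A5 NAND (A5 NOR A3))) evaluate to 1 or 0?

Substituting: ((1 XNOR (1 NOR 1)) AND (1 NAND (1 NOR 1)))
= 0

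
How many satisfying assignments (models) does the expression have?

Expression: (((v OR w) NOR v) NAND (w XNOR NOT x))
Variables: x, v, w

Satisfying assignments: (0,0,0), (0,0,1), (0,1,0), (0,1,1), (1,0,1), (1,1,0), (1,1,1)
Count: 7 out of 8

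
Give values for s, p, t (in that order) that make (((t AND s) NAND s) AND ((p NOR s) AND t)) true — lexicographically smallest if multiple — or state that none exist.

s=0, p=0, t=1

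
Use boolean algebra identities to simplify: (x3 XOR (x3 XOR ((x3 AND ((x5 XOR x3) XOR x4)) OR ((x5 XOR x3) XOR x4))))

By XOR self-cancellation ((E XOR v) XOR v = E) then absorption (E OR (E AND v) = E):
= ((x5 XOR x3) XOR x4)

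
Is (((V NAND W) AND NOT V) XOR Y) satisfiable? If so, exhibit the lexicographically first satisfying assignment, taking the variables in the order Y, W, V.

Y=0, W=0, V=0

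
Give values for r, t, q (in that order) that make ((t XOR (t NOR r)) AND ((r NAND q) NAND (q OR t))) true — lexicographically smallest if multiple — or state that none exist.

r=0, t=0, q=0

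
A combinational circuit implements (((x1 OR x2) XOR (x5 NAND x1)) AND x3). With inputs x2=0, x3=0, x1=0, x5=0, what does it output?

Substituting: (((0 OR 0) XOR (0 NAND 0)) AND 0)
= 0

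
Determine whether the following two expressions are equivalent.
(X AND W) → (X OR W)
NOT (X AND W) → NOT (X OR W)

No, Inverse is not equivalent to original (counterexample: W=0, X=1)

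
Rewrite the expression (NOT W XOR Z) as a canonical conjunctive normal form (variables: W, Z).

(W OR NOT Z) AND (NOT W OR Z)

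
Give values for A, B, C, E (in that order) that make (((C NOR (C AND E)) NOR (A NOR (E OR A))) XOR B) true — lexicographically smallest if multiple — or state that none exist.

A=0, B=0, C=1, E=1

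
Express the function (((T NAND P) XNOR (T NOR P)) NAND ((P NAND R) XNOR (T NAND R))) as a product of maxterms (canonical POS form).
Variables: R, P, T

ΠM(0, 3, 4, 7) = (R OR P OR T) AND (R OR NOT P OR NOT T) AND (NOT R OR P OR T) AND (NOT R OR NOT P OR NOT T)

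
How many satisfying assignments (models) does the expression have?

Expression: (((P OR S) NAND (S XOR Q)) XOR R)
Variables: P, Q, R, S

Satisfying assignments: (0,0,0,0), (0,0,1,1), (0,1,0,0), (0,1,0,1), (1,0,0,0), (1,0,1,1), (1,1,0,1), (1,1,1,0)
Count: 8 out of 16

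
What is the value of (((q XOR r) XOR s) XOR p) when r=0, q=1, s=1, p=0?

Substituting: (((1 XOR 0) XOR 1) XOR 0)
= 0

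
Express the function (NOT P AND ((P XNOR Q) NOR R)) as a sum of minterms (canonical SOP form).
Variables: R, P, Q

Σm(1) = (NOT R AND NOT P AND Q)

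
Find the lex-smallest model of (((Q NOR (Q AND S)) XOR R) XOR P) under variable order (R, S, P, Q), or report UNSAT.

R=0, S=0, P=0, Q=0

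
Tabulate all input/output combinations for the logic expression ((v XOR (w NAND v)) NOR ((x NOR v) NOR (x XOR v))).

w | x | v | Output
------------------
0 | 0 | 0 | 0
0 | 0 | 1 | 1
0 | 1 | 0 | 0
0 | 1 | 1 | 0
1 | 0 | 0 | 0
1 | 0 | 1 | 0
1 | 1 | 0 | 0
1 | 1 | 1 | 0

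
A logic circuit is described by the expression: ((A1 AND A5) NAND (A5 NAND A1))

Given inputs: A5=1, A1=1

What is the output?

Substituting: ((1 AND 1) NAND (1 NAND 1))
= 1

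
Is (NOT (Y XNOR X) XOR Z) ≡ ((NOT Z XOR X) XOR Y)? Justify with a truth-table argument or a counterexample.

No. Counterexample: with Z=0, X=0, Y=0, Expression 1 = 0 but Expression 2 = 1.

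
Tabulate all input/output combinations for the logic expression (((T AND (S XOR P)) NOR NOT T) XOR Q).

S | T | Q | P | Output
----------------------
0 | 0 | 0 | 0 | 0
0 | 0 | 0 | 1 | 0
0 | 0 | 1 | 0 | 1
0 | 0 | 1 | 1 | 1
0 | 1 | 0 | 0 | 1
0 | 1 | 0 | 1 | 0
0 | 1 | 1 | 0 | 0
0 | 1 | 1 | 1 | 1
1 | 0 | 0 | 0 | 0
1 | 0 | 0 | 1 | 0
1 | 0 | 1 | 0 | 1
1 | 0 | 1 | 1 | 1
1 | 1 | 0 | 0 | 0
1 | 1 | 0 | 1 | 1
1 | 1 | 1 | 0 | 1
1 | 1 | 1 | 1 | 0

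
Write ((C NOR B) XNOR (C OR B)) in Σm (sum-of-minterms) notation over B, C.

Σm() = FALSE (no minterms)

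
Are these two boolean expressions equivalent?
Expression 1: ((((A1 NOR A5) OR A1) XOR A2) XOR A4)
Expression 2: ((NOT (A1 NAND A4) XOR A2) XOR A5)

No. Counterexample: with A2=0, A5=0, A1=0, A4=0, Expression 1 = 1 but Expression 2 = 0.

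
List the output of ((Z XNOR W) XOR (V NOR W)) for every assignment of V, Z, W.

V | Z | W | Output
------------------
0 | 0 | 0 | 0
0 | 0 | 1 | 0
0 | 1 | 0 | 1
0 | 1 | 1 | 1
1 | 0 | 0 | 1
1 | 0 | 1 | 0
1 | 1 | 0 | 0
1 | 1 | 1 | 1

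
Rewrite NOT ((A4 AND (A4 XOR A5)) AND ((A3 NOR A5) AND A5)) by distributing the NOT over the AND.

NOT (A4 AND (A4 XOR A5)) OR NOT ((A3 NOR A5) AND A5)
De Morgan's: NOT(AND of terms) = OR of negations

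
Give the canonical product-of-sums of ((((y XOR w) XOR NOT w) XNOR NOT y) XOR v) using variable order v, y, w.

ΠM(4, 5, 6, 7) = (NOT v OR y OR w) AND (NOT v OR y OR NOT w) AND (NOT v OR NOT y OR w) AND (NOT v OR NOT y OR NOT w)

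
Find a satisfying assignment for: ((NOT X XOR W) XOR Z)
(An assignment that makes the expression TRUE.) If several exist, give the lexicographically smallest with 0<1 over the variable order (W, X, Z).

W=0, X=0, Z=0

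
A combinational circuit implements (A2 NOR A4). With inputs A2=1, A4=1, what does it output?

Substituting: (1 NOR 1)
= 0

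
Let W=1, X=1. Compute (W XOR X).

Substituting: (1 XOR 1)
= 0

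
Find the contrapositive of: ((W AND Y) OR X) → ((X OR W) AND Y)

Contrapositive: NOT ((X OR W) AND Y) → NOT ((W AND Y) OR X)
Note: A statement and its contrapositive are logically equivalent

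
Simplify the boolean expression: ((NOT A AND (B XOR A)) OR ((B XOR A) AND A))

By distribution ((E AND v) OR (E AND NOT v) = E):
= (B XOR A)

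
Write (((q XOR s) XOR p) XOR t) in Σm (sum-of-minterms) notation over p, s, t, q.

Σm(1, 2, 4, 7, 8, 11, 13, 14) = (NOT p AND NOT s AND NOT t AND q) OR (NOT p AND NOT s AND t AND NOT q) OR (NOT p AND s AND NOT t AND NOT q) OR (NOT p AND s AND t AND q) OR (p AND NOT s AND NOT t AND NOT q) OR (p AND NOT s AND t AND q) OR (p AND s AND NOT t AND q) OR (p AND s AND t AND NOT q)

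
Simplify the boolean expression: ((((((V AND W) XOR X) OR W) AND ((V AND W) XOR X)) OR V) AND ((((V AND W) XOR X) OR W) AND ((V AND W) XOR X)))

By absorption (E AND (E OR v) = E) then absorption (E AND (E OR v) = E):
= ((V AND W) XOR X)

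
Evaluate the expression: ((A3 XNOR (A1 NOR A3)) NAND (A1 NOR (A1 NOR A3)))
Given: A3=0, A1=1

Substituting: ((0 XNOR (1 NOR 0)) NAND (1 NOR (1 NOR 0)))
= 1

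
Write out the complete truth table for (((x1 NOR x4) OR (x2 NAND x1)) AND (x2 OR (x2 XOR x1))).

x1 | x4 | x2 | Output
---------------------
0 | 0 | 0 | 0
0 | 0 | 1 | 1
0 | 1 | 0 | 0
0 | 1 | 1 | 1
1 | 0 | 0 | 1
1 | 0 | 1 | 0
1 | 1 | 0 | 1
1 | 1 | 1 | 0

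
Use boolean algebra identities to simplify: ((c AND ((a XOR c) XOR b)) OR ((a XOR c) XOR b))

By absorption (E OR (E AND v) = E):
= ((a XOR c) XOR b)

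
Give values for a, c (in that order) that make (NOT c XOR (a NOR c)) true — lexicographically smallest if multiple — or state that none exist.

a=1, c=0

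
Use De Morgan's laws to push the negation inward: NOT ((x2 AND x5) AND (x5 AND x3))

NOT (x2 AND x5) OR NOT (x5 AND x3)
De Morgan's: NOT(AND of terms) = OR of negations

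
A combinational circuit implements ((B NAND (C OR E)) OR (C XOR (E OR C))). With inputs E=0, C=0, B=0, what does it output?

Substituting: ((0 NAND (0 OR 0)) OR (0 XOR (0 OR 0)))
= 1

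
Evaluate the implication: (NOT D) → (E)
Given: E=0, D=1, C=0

Antecedent (NOT D) = 0; consequent (E) = 0.
0 → 0 = 1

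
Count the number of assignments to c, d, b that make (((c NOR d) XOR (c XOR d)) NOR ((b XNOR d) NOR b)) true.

Satisfying assignments: (1,1,1)
Count: 1 out of 8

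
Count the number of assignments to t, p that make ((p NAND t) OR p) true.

Satisfying assignments: (0,0), (0,1), (1,0), (1,1)
Count: 4 out of 4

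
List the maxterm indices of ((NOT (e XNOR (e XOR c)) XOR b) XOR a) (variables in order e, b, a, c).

ΠM(0, 3, 5, 6, 8, 11, 13, 14) = (e OR b OR a OR c) AND (e OR b OR NOT a OR NOT c) AND (e OR NOT b OR a OR NOT c) AND (e OR NOT b OR NOT a OR c) AND (NOT e OR b OR a OR c) AND (NOT e OR b OR NOT a OR NOT c) AND (NOT e OR NOT b OR a OR NOT c) AND (NOT e OR NOT b OR NOT a OR c)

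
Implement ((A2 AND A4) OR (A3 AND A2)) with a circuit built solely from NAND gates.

((((A2 NAND A4) NAND (A2 NAND A4)) NAND ((A2 NAND A4) NAND (A2 NAND A4))) NAND (((A3 NAND A2) NAND (A3 NAND A2)) NAND ((A3 NAND A2) NAND (A3 NAND A2))))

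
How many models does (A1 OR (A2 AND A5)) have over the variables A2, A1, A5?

Satisfying assignments: (0,1,0), (0,1,1), (1,0,1), (1,1,0), (1,1,1)
Count: 5 out of 8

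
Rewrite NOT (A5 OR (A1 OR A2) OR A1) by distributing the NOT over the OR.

NOT A5 AND NOT (A1 OR A2) AND NOT A1
De Morgan's: NOT(OR of terms) = AND of negations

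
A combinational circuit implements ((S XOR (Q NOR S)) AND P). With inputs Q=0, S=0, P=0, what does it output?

Substituting: ((0 XOR (0 NOR 0)) AND 0)
= 0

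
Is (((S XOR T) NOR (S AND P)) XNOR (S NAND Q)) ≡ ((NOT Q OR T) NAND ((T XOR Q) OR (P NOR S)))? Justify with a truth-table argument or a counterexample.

No. Counterexample: with P=0, T=0, S=0, Q=0, Expression 1 = 1 but Expression 2 = 0.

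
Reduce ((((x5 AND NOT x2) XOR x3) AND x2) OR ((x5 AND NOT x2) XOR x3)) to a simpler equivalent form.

By absorption (E OR (E AND v) = E):
= ((x5 AND NOT x2) XOR x3)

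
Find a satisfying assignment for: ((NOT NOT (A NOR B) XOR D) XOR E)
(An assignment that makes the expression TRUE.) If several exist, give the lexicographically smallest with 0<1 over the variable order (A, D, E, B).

A=0, D=0, E=0, B=0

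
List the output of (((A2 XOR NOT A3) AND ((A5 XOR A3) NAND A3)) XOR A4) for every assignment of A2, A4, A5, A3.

A2 | A4 | A5 | A3 | Output
--------------------------
0 | 0 | 0 | 0 | 1
0 | 0 | 0 | 1 | 0
0 | 0 | 1 | 0 | 1
0 | 0 | 1 | 1 | 0
0 | 1 | 0 | 0 | 0
0 | 1 | 0 | 1 | 1
0 | 1 | 1 | 0 | 0
0 | 1 | 1 | 1 | 1
1 | 0 | 0 | 0 | 0
1 | 0 | 0 | 1 | 0
1 | 0 | 1 | 0 | 0
1 | 0 | 1 | 1 | 1
1 | 1 | 0 | 0 | 1
1 | 1 | 0 | 1 | 1
1 | 1 | 1 | 0 | 1
1 | 1 | 1 | 1 | 0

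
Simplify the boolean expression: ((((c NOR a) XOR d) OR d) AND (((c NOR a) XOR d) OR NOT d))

By distribution ((E OR v) AND (E OR NOT v) = E):
= ((c NOR a) XOR d)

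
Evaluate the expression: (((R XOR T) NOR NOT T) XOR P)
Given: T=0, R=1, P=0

Substituting: (((1 XOR 0) NOR NOT 0) XOR 0)
= 0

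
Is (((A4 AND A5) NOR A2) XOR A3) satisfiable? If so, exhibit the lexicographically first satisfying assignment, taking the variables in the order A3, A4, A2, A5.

A3=0, A4=0, A2=0, A5=0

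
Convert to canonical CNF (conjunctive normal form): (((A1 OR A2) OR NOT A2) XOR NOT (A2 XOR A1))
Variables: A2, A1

(A2 OR A1) AND (NOT A2 OR NOT A1)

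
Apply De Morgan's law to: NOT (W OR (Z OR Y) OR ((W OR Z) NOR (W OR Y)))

NOT W AND NOT (Z OR Y) AND NOT ((W OR Z) NOR (W OR Y))
De Morgan's: NOT(OR of terms) = AND of negations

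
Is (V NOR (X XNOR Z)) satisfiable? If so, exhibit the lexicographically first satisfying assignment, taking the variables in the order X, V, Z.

X=0, V=0, Z=1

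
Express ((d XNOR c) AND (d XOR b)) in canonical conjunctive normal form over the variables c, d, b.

(c OR d OR b) AND (c OR NOT d OR b) AND (c OR NOT d OR NOT b) AND (NOT c OR d OR b) AND (NOT c OR d OR NOT b) AND (NOT c OR NOT d OR NOT b)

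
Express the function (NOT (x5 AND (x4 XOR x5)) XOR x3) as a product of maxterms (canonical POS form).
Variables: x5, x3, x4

ΠM(2, 3, 4, 7) = (x5 OR NOT x3 OR x4) AND (x5 OR NOT x3 OR NOT x4) AND (NOT x5 OR x3 OR x4) AND (NOT x5 OR NOT x3 OR NOT x4)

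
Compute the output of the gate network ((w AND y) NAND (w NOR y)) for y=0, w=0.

Substituting: ((0 AND 0) NAND (0 NOR 0))
= 1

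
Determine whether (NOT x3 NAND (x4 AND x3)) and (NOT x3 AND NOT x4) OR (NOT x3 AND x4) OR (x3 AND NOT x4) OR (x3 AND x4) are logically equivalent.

Yes, they are equivalent — the two output columns agree on all 4 assignments:
x3 | x4 | Expression 1 | Expression 2
-------------------------------------
0 | 0 | 1 | 1
0 | 1 | 1 | 1
1 | 0 | 1 | 1
1 | 1 | 1 | 1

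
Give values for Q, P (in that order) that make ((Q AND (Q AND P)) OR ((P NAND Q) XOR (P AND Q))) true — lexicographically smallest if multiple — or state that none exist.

Q=0, P=0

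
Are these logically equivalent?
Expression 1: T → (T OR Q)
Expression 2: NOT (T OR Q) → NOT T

Yes, Contrapositive is always equivalent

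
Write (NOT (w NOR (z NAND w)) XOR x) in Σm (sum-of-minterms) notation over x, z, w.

Σm(0, 1, 2, 3) = (NOT x AND NOT z AND NOT w) OR (NOT x AND NOT z AND w) OR (NOT x AND z AND NOT w) OR (NOT x AND z AND w)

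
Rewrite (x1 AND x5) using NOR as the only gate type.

((x1 NOR x1) NOR (x5 NOR x5))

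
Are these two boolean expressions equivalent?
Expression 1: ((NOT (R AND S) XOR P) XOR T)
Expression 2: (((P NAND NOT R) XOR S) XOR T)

No. Counterexample: with P=0, R=0, S=1, T=0, Expression 1 = 1 but Expression 2 = 0.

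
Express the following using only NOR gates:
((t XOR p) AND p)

((((((t NOR p) NOR (t NOR p)) NOR ((t NOR p) NOR (t NOR p))) NOR ((((t NOR t) NOR (p NOR p)) NOR ((t NOR t) NOR (p NOR p))) NOR (((t NOR t) NOR (p NOR p)) NOR ((t NOR t) NOR (p NOR p))))) NOR ((((t NOR p) NOR (t NOR p)) NOR ((t NOR p) NOR (t NOR p))) NOR ((((t NOR t) NOR (p NOR p)) NOR ((t NOR t) NOR (p NOR p))) NOR (((t NOR t) NOR (p NOR p)) NOR ((t NOR t) NOR (p NOR p)))))) NOR (p NOR p))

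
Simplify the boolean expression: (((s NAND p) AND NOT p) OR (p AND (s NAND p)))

By distribution ((E AND v) OR (E AND NOT v) = E):
= (s NAND p)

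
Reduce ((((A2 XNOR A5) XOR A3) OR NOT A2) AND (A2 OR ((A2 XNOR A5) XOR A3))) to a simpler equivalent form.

By distribution ((E OR v) AND (E OR NOT v) = E):
= ((A2 XNOR A5) XOR A3)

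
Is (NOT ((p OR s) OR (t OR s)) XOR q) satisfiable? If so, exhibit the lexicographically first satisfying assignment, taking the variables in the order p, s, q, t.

p=0, s=0, q=0, t=0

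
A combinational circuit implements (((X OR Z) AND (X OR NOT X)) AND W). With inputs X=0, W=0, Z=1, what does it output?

Substituting: (((0 OR 1) AND (0 OR NOT 0)) AND 0)
= 0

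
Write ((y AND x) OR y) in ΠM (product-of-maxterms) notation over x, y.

ΠM(0, 2) = (x OR y) AND (NOT x OR y)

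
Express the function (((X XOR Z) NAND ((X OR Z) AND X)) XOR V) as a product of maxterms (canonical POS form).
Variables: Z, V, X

ΠM(1, 2, 6, 7) = (Z OR V OR NOT X) AND (Z OR NOT V OR X) AND (NOT Z OR NOT V OR X) AND (NOT Z OR NOT V OR NOT X)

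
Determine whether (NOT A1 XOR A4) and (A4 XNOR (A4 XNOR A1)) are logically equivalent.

No. Counterexample: with A4=0, A1=0, Expression 1 = 1 but Expression 2 = 0.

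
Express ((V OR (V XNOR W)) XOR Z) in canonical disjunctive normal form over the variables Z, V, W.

(NOT Z AND NOT V AND NOT W) OR (NOT Z AND V AND NOT W) OR (NOT Z AND V AND W) OR (Z AND NOT V AND W)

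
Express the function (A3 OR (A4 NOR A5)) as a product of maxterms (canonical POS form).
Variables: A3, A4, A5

ΠM(1, 2, 3) = (A3 OR A4 OR NOT A5) AND (A3 OR NOT A4 OR A5) AND (A3 OR NOT A4 OR NOT A5)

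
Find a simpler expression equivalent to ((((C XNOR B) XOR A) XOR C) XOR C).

By XOR self-cancellation ((E XOR v) XOR v = E):
= ((C XNOR B) XOR A)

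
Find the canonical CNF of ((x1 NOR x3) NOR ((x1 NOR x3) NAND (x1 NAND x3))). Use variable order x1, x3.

(x1 OR x3) AND (x1 OR NOT x3) AND (NOT x1 OR x3) AND (NOT x1 OR NOT x3)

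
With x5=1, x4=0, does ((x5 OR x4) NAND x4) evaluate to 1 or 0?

Substituting: ((1 OR 0) NAND 0)
= 1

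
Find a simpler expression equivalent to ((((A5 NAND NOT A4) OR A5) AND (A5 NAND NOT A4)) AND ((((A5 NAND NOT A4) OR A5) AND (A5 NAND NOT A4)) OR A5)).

By absorption (E AND (E OR v) = E) then absorption (E AND (E OR v) = E):
= (A5 NAND NOT A4)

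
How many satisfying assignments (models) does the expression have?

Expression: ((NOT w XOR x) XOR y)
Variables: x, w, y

Satisfying assignments: (0,0,0), (0,1,1), (1,0,1), (1,1,0)
Count: 4 out of 8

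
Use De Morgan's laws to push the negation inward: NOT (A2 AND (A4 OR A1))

NOT A2 OR NOT (A4 OR A1)
De Morgan's: NOT(AND of terms) = OR of negations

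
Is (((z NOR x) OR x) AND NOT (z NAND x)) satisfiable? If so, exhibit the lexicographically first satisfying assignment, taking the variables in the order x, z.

x=1, z=1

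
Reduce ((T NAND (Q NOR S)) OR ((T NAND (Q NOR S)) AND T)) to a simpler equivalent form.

By absorption (E OR (E AND v) = E):
= (T NAND (Q NOR S))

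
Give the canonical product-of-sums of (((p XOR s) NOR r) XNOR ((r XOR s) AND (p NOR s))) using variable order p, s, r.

ΠM(0, 1, 6) = (p OR s OR r) AND (p OR s OR NOT r) AND (NOT p OR NOT s OR r)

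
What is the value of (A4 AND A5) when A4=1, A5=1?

Substituting: (1 AND 1)
= 1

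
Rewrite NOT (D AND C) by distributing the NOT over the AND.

NOT D OR NOT C
De Morgan's: NOT(AND of terms) = OR of negations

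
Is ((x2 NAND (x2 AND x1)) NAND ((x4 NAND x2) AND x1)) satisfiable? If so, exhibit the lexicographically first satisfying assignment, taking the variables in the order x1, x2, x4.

x1=0, x2=0, x4=0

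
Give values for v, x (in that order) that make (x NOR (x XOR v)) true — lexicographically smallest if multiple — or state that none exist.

v=0, x=0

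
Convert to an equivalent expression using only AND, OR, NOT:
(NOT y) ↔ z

((NOT y) AND z) OR (y AND NOT z)
(Biconditional = both true or both false)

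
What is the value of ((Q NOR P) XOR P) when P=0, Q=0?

Substituting: ((0 NOR 0) XOR 0)
= 1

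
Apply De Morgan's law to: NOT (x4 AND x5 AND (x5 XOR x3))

NOT x4 OR NOT x5 OR NOT (x5 XOR x3)
De Morgan's: NOT(AND of terms) = OR of negations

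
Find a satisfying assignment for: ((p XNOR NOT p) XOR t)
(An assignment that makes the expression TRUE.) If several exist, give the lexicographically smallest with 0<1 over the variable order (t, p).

t=1, p=0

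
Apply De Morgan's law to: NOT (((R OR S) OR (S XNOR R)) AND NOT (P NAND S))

NOT ((R OR S) OR (S XNOR R)) OR (P NAND S)
De Morgan's: NOT(AND of terms) = OR of negations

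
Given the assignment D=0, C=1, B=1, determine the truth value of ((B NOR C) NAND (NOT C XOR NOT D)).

Substituting: ((1 NOR 1) NAND (NOT 1 XOR NOT 0))
= 1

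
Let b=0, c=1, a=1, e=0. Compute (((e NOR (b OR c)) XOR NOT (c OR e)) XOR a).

Substituting: (((0 NOR (0 OR 1)) XOR NOT (1 OR 0)) XOR 1)
= 1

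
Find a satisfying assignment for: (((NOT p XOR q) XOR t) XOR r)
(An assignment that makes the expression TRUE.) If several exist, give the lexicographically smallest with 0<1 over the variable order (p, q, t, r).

p=0, q=0, t=0, r=0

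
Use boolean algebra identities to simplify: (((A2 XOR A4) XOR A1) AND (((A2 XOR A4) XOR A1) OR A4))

By absorption (E AND (E OR v) = E):
= ((A2 XOR A4) XOR A1)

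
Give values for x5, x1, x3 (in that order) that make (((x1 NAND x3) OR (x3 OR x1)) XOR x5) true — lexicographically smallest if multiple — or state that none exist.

x5=0, x1=0, x3=0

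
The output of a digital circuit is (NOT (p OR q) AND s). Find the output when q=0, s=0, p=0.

Substituting: (NOT (0 OR 0) AND 0)
= 0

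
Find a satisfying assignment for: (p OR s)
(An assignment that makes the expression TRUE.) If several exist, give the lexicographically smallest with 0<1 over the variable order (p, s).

p=0, s=1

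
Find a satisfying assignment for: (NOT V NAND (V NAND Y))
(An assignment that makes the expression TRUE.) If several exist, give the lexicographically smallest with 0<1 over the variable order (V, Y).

V=1, Y=0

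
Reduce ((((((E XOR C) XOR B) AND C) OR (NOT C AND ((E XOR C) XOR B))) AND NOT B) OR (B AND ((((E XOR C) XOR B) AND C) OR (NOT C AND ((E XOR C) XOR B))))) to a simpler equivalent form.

By distribution ((E AND v) OR (E AND NOT v) = E) then distribution ((E AND v) OR (E AND NOT v) = E):
= ((E XOR C) XOR B)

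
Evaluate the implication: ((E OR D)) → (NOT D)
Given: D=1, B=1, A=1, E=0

Antecedent ((E OR D)) = 1; consequent (NOT D) = 0.
1 → 0 = 0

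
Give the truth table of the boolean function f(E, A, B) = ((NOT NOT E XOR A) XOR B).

E | A | B | Output
------------------
0 | 0 | 0 | 0
0 | 0 | 1 | 1
0 | 1 | 0 | 1
0 | 1 | 1 | 0
1 | 0 | 0 | 1
1 | 0 | 1 | 0
1 | 1 | 0 | 0
1 | 1 | 1 | 1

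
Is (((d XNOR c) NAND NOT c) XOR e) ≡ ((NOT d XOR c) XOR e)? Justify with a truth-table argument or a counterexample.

No. Counterexample: with c=0, e=0, d=0, Expression 1 = 0 but Expression 2 = 1.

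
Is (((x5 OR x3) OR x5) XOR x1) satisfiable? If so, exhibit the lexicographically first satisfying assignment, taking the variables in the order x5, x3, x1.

x5=0, x3=0, x1=1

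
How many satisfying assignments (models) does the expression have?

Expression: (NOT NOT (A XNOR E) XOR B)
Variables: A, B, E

Satisfying assignments: (0,0,0), (0,1,1), (1,0,1), (1,1,0)
Count: 4 out of 8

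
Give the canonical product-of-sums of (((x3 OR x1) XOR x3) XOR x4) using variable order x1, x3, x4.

ΠM(0, 2, 5, 6) = (x1 OR x3 OR x4) AND (x1 OR NOT x3 OR x4) AND (NOT x1 OR x3 OR NOT x4) AND (NOT x1 OR NOT x3 OR x4)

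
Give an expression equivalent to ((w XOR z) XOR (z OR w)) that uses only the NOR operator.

((((((((w NOR z) NOR (w NOR z)) NOR ((w NOR z) NOR (w NOR z))) NOR ((((w NOR w) NOR (z NOR z)) NOR ((w NOR w) NOR (z NOR z))) NOR (((w NOR w) NOR (z NOR z)) NOR ((w NOR w) NOR (z NOR z))))) NOR ((z NOR w) NOR (z NOR w))) NOR (((((w NOR z) NOR (w NOR z)) NOR ((w NOR z) NOR (w NOR z))) NOR ((((w NOR w) NOR (z NOR z)) NOR ((w NOR w) NOR (z NOR z))) NOR (((w NOR w) NOR (z NOR z)) NOR ((w NOR w) NOR (z NOR z))))) NOR ((z NOR w) NOR (z NOR w)))) NOR ((((((w NOR z) NOR (w NOR z)) NOR ((w NOR z) NOR (w NOR z))) NOR ((((w NOR w) NOR (z NOR z)) NOR ((w NOR w) NOR (z NOR z))) NOR (((w NOR w) NOR (z NOR z)) NOR ((w NOR w) NOR (z NOR z))))) NOR ((z NOR w) NOR (z NOR w))) NOR (((((w NOR z) NOR (w NOR z)) NOR ((w NOR z) NOR (w NOR z))) NOR ((((w NOR w) NOR (z NOR z)) NOR ((w NOR w) NOR (z NOR z))) NOR (((w NOR w) NOR (z NOR z)) NOR ((w NOR w) NOR (z NOR z))))) NOR ((z NOR w) NOR (z NOR w))))) NOR ((((((((w NOR z) NOR (w NOR z)) NOR ((w NOR z) NOR (w NOR z))) NOR ((((w NOR w) NOR (z NOR z)) NOR ((w NOR w) NOR (z NOR z))) NOR (((w NOR w) NOR (z NOR z)) NOR ((w NOR w) NOR (z NOR z))))) NOR ((((w NOR z) NOR (w NOR z)) NOR ((w NOR z) NOR (w NOR z))) NOR ((((w NOR w) NOR (z NOR z)) NOR ((w NOR w) NOR (z NOR z))) NOR (((w NOR w) NOR (z NOR z)) NOR ((w NOR w) NOR (z NOR z)))))) NOR (((z NOR w) NOR (z NOR w)) NOR ((z NOR w) NOR (z NOR w)))) NOR ((((((w NOR z) NOR (w NOR z)) NOR ((w NOR z) NOR (w NOR z))) NOR ((((w NOR w) NOR (z NOR z)) NOR ((w NOR w) NOR (z NOR z))) NOR (((w NOR w) NOR (z NOR z)) NOR ((w NOR w) NOR (z NOR z))))) NOR ((((w NOR z) NOR (w NOR z)) NOR ((w NOR z) NOR (w NOR z))) NOR ((((w NOR w) NOR (z NOR z)) NOR ((w NOR w) NOR (z NOR z))) NOR (((w NOR w) NOR (z NOR z)) NOR ((w NOR w) NOR (z NOR z)))))) NOR (((z NOR w) NOR (z NOR w)) NOR ((z NOR w) NOR (z NOR w))))) NOR (((((((w NOR z) NOR (w NOR z)) NOR ((w NOR z) NOR (w NOR z))) NOR ((((w NOR w) NOR (z NOR z)) NOR ((w NOR w) NOR (z NOR z))) NOR (((w NOR w) NOR (z NOR z)) NOR ((w NOR w) NOR (z NOR z))))) NOR ((((w NOR z) NOR (w NOR z)) NOR ((w NOR z) NOR (w NOR z))) NOR ((((w NOR w) NOR (z NOR z)) NOR ((w NOR w) NOR (z NOR z))) NOR (((w NOR w) NOR (z NOR z)) NOR ((w NOR w) NOR (z NOR z)))))) NOR (((z NOR w) NOR (z NOR w)) NOR ((z NOR w) NOR (z NOR w)))) NOR ((((((w NOR z) NOR (w NOR z)) NOR ((w NOR z) NOR (w NOR z))) NOR ((((w NOR w) NOR (z NOR z)) NOR ((w NOR w) NOR (z NOR z))) NOR (((w NOR w) NOR (z NOR z)) NOR ((w NOR w) NOR (z NOR z))))) NOR ((((w NOR z) NOR (w NOR z)) NOR ((w NOR z) NOR (w NOR z))) NOR ((((w NOR w) NOR (z NOR z)) NOR ((w NOR w) NOR (z NOR z))) NOR (((w NOR w) NOR (z NOR z)) NOR ((w NOR w) NOR (z NOR z)))))) NOR (((z NOR w) NOR (z NOR w)) NOR ((z NOR w) NOR (z NOR w)))))))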